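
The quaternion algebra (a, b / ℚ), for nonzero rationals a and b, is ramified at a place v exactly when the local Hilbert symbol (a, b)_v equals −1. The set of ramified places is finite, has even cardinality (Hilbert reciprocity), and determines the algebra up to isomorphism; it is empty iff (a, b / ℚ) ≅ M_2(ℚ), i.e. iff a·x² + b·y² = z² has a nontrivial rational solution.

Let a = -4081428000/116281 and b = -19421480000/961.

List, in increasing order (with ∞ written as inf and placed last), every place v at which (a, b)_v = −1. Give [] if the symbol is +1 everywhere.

[2, 5, 19, inf]

Mod squares: a ≡ -125970, b ≡ -17. Check v ∈ {∞, 2, 3, 5, 11, 13, 17, 19, 31}.
v=19: a=19^1·(≡5), b=19^0·(≡14) mod 19; (5|19)=+1, (14|19)=-1; (−1)^{1·0·9}·(+1)^0·(-1)^1 = -1.
v=∞: -125970 < 0 and -17 < 0  ⇒  (a,b)_∞ = -1.
v=31: a=31^-2·(≡18), b=31^-2·(≡5) mod 31; (18|31)=+1, (5|31)=+1; (−1)^{-2·-2·15}·(+1)^-2·(+1)^-2 = +1.
v=13: a=13^1·(≡5), b=13^4·(≡9) mod 13; (5|13)=-1, (9|13)=+1; (−1)^{1·4·6}·(-1)^4·(+1)^1 = +1.
v=2: v_2(a)=5, v_2(b)=6; units ≡ 7, 7 (mod 8); ε·ε+αω+βω = 1·1+5·0+6·0 ≡ 1  ⇒  (a,b)_2 = -1.
v=5: a=5^3·(≡1), b=5^4·(≡2) mod 5; (1|5)=+1, (2|5)=-1; (−1)^{3·4·2}·(+1)^4·(-1)^3 = -1.
v=17: a=17^1·(≡13), b=17^1·(≡2) mod 17; (13|17)=+1, (2|17)=+1; (−1)^{1·1·8}·(+1)^1·(+1)^1 = +1.
v=3: a=3^5·(≡1), b=3^0·(≡1) mod 3; (1|3)=+1, (1|3)=+1; (−1)^{5·0·1}·(+1)^0·(+1)^5 = +1.
v=11: a=11^-2·(≡8), b=11^0·(≡3) mod 11; (8|11)=-1, (3|11)=+1; (−1)^{-2·0·5}·(-1)^0·(+1)^-2 = +1.
|Ram(-125970, -17)| = 4, even; anisotropic at {2, 5, 19, ∞}.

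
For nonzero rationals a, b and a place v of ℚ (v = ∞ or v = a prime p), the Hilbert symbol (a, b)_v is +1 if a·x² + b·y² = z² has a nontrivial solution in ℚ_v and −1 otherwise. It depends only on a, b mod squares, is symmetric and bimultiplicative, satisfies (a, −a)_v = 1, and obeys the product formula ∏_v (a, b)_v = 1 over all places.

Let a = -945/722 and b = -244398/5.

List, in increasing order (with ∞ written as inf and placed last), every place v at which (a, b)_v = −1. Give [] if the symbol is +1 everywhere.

[2, 7, 11, inf]

Mod squares: a ≡ -210, b ≡ -2310. Check v ∈ {∞, 2, 3, 5, 7, 11, 19, 23}.
v=∞: -210 < 0 and -2310 < 0  ⇒  (a,b)_∞ = -1.
v=23: a=23^0·(≡10), b=23^2·(≡18) mod 23; (10|23)=-1, (18|23)=+1; (−1)^{0·2·11}·(-1)^2·(+1)^0 = +1.
v=19: a=19^-2·(≡12), b=19^0·(≡15) mod 19; (12|19)=-1, (15|19)=-1; (−1)^{-2·0·9}·(-1)^0·(-1)^-2 = +1.
v=3: a=3^3·(≡2), b=3^1·(≡1) mod 3; (2|3)=-1, (1|3)=+1; (−1)^{3·1·1}·(-1)^1·(+1)^3 = +1.
v=7: a=7^1·(≡5), b=7^1·(≡6) mod 7; (5|7)=-1, (6|7)=-1; (−1)^{1·1·3}·(-1)^1·(-1)^1 = -1.
v=5: a=5^1·(≡3), b=5^-1·(≡2) mod 5; (3|5)=-1, (2|5)=-1; (−1)^{1·-1·2}·(-1)^-1·(-1)^1 = +1.
v=2: v_2(a)=-1, v_2(b)=1; units ≡ 7, 5 (mod 8); ε·ε+αω+βω = 1·0+-1·1+1·0 ≡ 1  ⇒  (a,b)_2 = -1.
v=11: a=11^0·(≡8), b=11^1·(≡7) mod 11; (8|11)=-1, (7|11)=-1; (−1)^{0·1·5}·(-1)^1·(-1)^0 = -1.
Ram(-210, -2310) = {2, 7, 11, ∞}; no ℚ_2-point on the conic.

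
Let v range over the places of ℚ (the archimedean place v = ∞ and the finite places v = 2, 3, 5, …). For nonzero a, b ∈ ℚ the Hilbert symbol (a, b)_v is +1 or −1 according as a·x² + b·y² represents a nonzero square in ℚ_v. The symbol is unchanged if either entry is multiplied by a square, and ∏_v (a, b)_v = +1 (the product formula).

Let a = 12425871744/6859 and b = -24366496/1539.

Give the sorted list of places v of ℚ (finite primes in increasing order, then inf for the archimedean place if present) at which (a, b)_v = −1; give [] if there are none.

(a, b) ≡ (157586, -239134) mod (ℚ^×)²; places V = {2, 3, 7, 11, 13, 17, 19, 29, 31, ∞}.
(a,b)_11: α=1, u≡9; β=2, v≡10 (mod 11); (9|11)=+1, (10|11)=-1; sign (−1)^0·+1^2·-1^1 = -1.
(a,b)_19: α=-3, u≡13; β=-1, v≡7 (mod 19); (13|19)=-1, (7|19)=+1; sign (−1)^1·-1^-1·+1^-3 = +1.
(a,b)_∞: sgn(157586)=+, sgn(-239134)=−, so +1.
(a,b)_3: α=4, u≡2; β=-4, v≡2 (mod 3); (2|3)=-1, (2|3)=-1; sign (−1)^0·-1^-4·-1^4 = +1.
(a,b)_2: α=7, β=5; u≡1, v≡1 (mod 8); ε(u)ε(v)=0·0, αω(v)=7·0, βω(u)=5·0; sum ≡ 0  ⇒  +1.
(a,b)_31: α=0, u≡17; β=1, v≡1 (mod 31); (17|31)=-1, (1|31)=+1; sign (−1)^0·-1^1·+1^0 = -1.
(a,b)_13: α=1, u≡7; β=0, v≡3 (mod 13); (7|13)=-1, (3|13)=+1; sign (−1)^0·-1^0·+1^1 = +1.
(a,b)_7: α=0, u≡1; β=1, v≡3 (mod 7); (1|7)=+1, (3|7)=-1; sign (−1)^0·+1^1·-1^0 = +1.
(a,b)_29: α=1, u≡2; β=1, v≡11 (mod 29); (2|29)=-1, (11|29)=-1; sign (−1)^0·-1^1·-1^1 = +1.
(a,b)_17: α=2, u≡13; β=0, v≡7 (mod 17); (13|17)=+1, (7|17)=-1; sign (−1)^0·+1^0·-1^2 = +1.
|Ram(157586, -239134)| = 2, even; anisotropic at {11, 31}.

[11, 31]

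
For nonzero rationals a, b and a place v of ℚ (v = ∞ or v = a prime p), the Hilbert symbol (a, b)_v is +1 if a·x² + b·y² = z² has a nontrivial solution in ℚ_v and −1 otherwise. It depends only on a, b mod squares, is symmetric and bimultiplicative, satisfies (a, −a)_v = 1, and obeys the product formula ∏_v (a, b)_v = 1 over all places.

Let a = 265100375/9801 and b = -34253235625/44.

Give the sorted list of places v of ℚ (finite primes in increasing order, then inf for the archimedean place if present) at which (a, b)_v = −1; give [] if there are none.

[5, 31]

Mod squares: a ≡ 5735, b ≡ -8987. Check v ∈ {∞, 2, 3, 5, 7, 11, 19, 31, 37, 43}.
v=43: a=43^2·(≡10), b=43^1·(≡36) mod 43; (10|43)=+1, (36|43)=+1; (−1)^{2·1·21}·(+1)^1·(+1)^2 = +1.
v=∞: 5735 > 0 and -8987 < 0  ⇒  (a,b)_∞ = +1.
v=2: v_2(a)=0, v_2(b)=-2; units ≡ 7, 5 (mod 8); ε·ε+αω+βω = 1·0+0·1+-2·0 ≡ 0  ⇒  (a,b)_2 = +1.
v=37: a=37^1·(≡16), b=37^2·(≡10) mod 37; (16|37)=+1, (10|37)=+1; (−1)^{1·2·18}·(+1)^2·(+1)^1 = +1.
v=3: a=3^-4·(≡2), b=3^0·(≡1) mod 3; (2|3)=-1, (1|3)=+1; (−1)^{-4·0·1}·(-1)^0·(+1)^-4 = +1.
v=5: a=5^3·(≡3), b=5^4·(≡2) mod 5; (3|5)=-1, (2|5)=-1; (−1)^{3·4·2}·(-1)^4·(-1)^3 = -1.
v=31: a=31^1·(≡24), b=31^0·(≡27) mod 31; (24|31)=-1, (27|31)=-1; (−1)^{1·0·15}·(-1)^0·(-1)^1 = -1.
v=7: a=7^0·(≡1), b=7^2·(≡1) mod 7; (1|7)=+1, (1|7)=+1; (−1)^{0·2·3}·(+1)^2·(+1)^0 = +1.
v=19: a=19^0·(≡17), b=19^1·(≡12) mod 19; (17|19)=+1, (12|19)=-1; (−1)^{0·1·9}·(+1)^1·(-1)^0 = +1.
v=11: a=11^-2·(≡3), b=11^-1·(≡10) mod 11; (3|11)=+1, (10|11)=-1; (−1)^{-2·-1·5}·(+1)^-1·(-1)^-2 = +1.
|Ram(5735, -8987)| = 2, even; anisotropic at {5, 31}.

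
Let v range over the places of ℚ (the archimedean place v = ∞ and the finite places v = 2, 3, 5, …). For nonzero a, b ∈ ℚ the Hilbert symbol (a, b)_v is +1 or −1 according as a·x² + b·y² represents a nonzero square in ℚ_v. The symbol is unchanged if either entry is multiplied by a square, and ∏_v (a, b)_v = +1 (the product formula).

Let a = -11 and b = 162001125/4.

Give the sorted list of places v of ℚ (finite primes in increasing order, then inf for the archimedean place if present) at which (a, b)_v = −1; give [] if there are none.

(a, b) ≡ (-11, 720005) mod (ℚ^×)²; places V = {2, 3, 5, 11, 13, 19, 53, ∞}.
(a,b)_∞: sgn(-11)=−, sgn(720005)=+, so +1.
(a,b)_19: α=0, u≡8; β=1, v≡17 (mod 19); (8|19)=-1, (17|19)=+1; sign (−1)^0·-1^1·+1^0 = -1.
(a,b)_13: α=0, u≡2; β=1, v≡5 (mod 13); (2|13)=-1, (5|13)=-1; sign (−1)^0·-1^1·-1^0 = -1.
(a,b)_11: α=1, u≡10; β=1, v≡9 (mod 11); (10|11)=-1, (9|11)=+1; sign (−1)^1·-1^1·+1^1 = +1.
(a,b)_53: α=0, u≡42; β=1, v≡42 (mod 53); (42|53)=+1, (42|53)=+1; sign (−1)^0·+1^1·+1^0 = +1.
(a,b)_2: α=0, β=-2; u≡5, v≡5 (mod 8); ε(u)ε(v)=0·0, αω(v)=0·1, βω(u)=-2·1; sum ≡ 0  ⇒  +1.
(a,b)_5: α=0, u≡4; β=3, v≡1 (mod 5); (4|5)=+1, (1|5)=+1; sign (−1)^0·+1^3·+1^0 = +1.
(a,b)_3: α=0, u≡1; β=2, v≡2 (mod 3); (1|3)=+1, (2|3)=-1; sign (−1)^0·+1^2·-1^0 = +1.
(-11, 720005 / ℚ) ramifies at {13, 19}: a division algebra.

[13, 19]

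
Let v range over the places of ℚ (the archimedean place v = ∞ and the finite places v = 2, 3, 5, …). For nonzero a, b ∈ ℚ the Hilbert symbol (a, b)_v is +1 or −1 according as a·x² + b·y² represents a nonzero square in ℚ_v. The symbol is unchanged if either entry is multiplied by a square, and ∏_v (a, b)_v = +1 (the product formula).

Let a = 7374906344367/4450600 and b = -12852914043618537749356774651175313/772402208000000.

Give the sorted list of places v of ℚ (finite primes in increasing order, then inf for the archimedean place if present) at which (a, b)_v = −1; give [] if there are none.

Mod squares: a ≡ 660802758, b ≡ -22274. Check v ∈ {∞, 2, 3, 5, 7, 11, 17, 19, 23, 29, 31, 37, 43}.
v=5: a=5^-2·(≡3), b=5^-6·(≡1) mod 5; (3|5)=-1, (1|5)=+1; (−1)^{-2·-6·2}·(-1)^-6·(+1)^-2 = +1.
v=19: a=19^2·(≡18), b=19^6·(≡12) mod 19; (18|19)=-1, (12|19)=-1; (−1)^{2·6·9}·(-1)^6·(-1)^2 = +1.
v=3: a=3^3·(≡2), b=3^4·(≡1) mod 3; (2|3)=-1, (1|3)=+1; (−1)^{3·4·1}·(-1)^4·(+1)^3 = +1.
v=11: a=11^-1·(≡5), b=11^0·(≡1) mod 11; (5|11)=+1, (1|11)=+1; (−1)^{-1·0·5}·(+1)^0·(+1)^-1 = +1.
v=23: a=23^2·(≡18), b=23^6·(≡12) mod 23; (18|23)=+1, (12|23)=+1; (−1)^{2·6·11}·(+1)^6·(+1)^2 = +1.
v=17: a=17^-2·(≡1), b=17^-6·(≡9) mod 17; (1|17)=+1, (9|17)=+1; (−1)^{-2·-6·8}·(+1)^-6·(+1)^-2 = +1.
v=7: a=7^-1·(≡4), b=7^1·(≡5) mod 7; (4|7)=+1, (5|7)=-1; (−1)^{-1·1·3}·(+1)^1·(-1)^-1 = +1.
v=29: a=29^1·(≡23), b=29^2·(≡2) mod 29; (23|29)=+1, (2|29)=-1; (−1)^{1·2·14}·(+1)^2·(-1)^1 = -1.
v=37: a=37^1·(≡4), b=37^3·(≡34) mod 37; (4|37)=+1, (34|37)=+1; (−1)^{1·3·18}·(+1)^3·(+1)^1 = +1.
v=31: a=31^1·(≡3), b=31^2·(≡22) mod 31; (3|31)=-1, (22|31)=-1; (−1)^{1·2·15}·(-1)^2·(-1)^1 = -1.
v=∞: 660802758 > 0 and -22274 < 0  ⇒  (a,b)_∞ = +1.
v=43: a=43^1·(≡32), b=43^3·(≡35) mod 43; (32|43)=-1, (35|43)=+1; (−1)^{1·3·21}·(-1)^3·(+1)^1 = +1.
v=2: v_2(a)=-3, v_2(b)=-11; units ≡ 3, 7 (mod 8); ε·ε+αω+βω = 1·1+-3·0+-11·1 ≡ 0  ⇒  (a,b)_2 = +1.
|Ram(660802758, -22274)| = 2, even; anisotropic at {29, 31}.

[29, 31]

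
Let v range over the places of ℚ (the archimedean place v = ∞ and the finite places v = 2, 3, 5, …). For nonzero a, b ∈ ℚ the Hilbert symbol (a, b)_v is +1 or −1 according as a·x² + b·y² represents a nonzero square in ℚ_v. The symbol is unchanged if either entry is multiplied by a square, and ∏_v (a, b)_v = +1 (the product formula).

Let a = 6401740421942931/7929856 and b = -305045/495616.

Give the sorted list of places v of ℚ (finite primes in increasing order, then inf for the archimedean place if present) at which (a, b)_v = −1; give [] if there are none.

(a, b) ≡ (1005771, -5) mod (ℚ^×)²; places V = {2, 3, 5, 11, 13, 17, 19, 37, 41, ∞}.
(a,b)_41: α=1, u≡24; β=0, v≡25 (mod 41); (24|41)=-1, (25|41)=+1; sign (−1)^0·-1^0·+1^1 = +1.
(a,b)_17: α=3, u≡10; β=0, v≡7 (mod 17); (10|17)=-1, (7|17)=-1; sign (−1)^0·-1^0·-1^3 = -1.
(a,b)_5: α=0, u≡1; β=1, v≡1 (mod 5); (1|5)=+1, (1|5)=+1; sign (−1)^0·+1^1·+1^0 = +1.
(a,b)_11: α=-2, u≡6; β=-2, v≡10 (mod 11); (6|11)=-1, (10|11)=-1; sign (−1)^0·-1^-2·-1^-2 = +1.
(a,b)_19: α=4, u≡16; β=2, v≡10 (mod 19); (16|19)=+1, (10|19)=-1; sign (−1)^0·+1^2·-1^4 = +1.
(a,b)_2: α=-16, β=-12; u≡3, v≡3 (mod 8); ε(u)ε(v)=1·1, αω(v)=-16·1, βω(u)=-12·1; sum ≡ 1  ⇒  -1.
(a,b)_37: α=1, u≡4; β=0, v≡20 (mod 37); (4|37)=+1, (20|37)=-1; sign (−1)^0·+1^0·-1^1 = -1.
(a,b)_∞: sgn(1005771)=+, sgn(-5)=−, so +1.
(a,b)_3: α=1, u≡1; β=0, v≡1 (mod 3); (1|3)=+1, (1|3)=+1; sign (−1)^0·+1^0·+1^1 = +1.
(a,b)_13: α=3, u≡9; β=2, v≡7 (mod 13); (9|13)=+1, (7|13)=-1; sign (−1)^0·+1^2·-1^3 = -1.
Ram(1005771, -5) = {2, 13, 17, 37}; no ℚ_2-point on the conic.

[2, 13, 17, 37]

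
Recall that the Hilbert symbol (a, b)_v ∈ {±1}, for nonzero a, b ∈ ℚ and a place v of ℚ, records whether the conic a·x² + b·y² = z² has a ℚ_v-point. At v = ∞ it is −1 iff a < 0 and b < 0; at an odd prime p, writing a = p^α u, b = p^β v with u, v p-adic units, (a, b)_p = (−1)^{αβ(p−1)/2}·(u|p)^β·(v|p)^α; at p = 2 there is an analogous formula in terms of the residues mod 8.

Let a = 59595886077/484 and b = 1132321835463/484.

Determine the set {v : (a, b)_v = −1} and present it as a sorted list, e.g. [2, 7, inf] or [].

(a, b) ≡ (68757, 1306383) mod (ℚ^×)²; places V = {2, 3, 7, 11, 13, 19, 41, 43, ∞}.
(a,b)_13: α=1, u≡5; β=1, v≡4 (mod 13); (5|13)=-1, (4|13)=+1; sign (−1)^0·-1^1·+1^1 = -1.
(a,b)_2: α=-2, β=-2; u≡5, v≡7 (mod 8); ε(u)ε(v)=0·1, αω(v)=-2·0, βω(u)=-2·1; sum ≡ 0  ⇒  +1.
(a,b)_3: α=1, u≡2; β=1, v≡2 (mod 3); (2|3)=-1, (2|3)=-1; sign (−1)^1·-1^1·-1^1 = -1.
(a,b)_43: α=1, u≡19; β=1, v≡17 (mod 43); (19|43)=-1, (17|43)=+1; sign (−1)^1·-1^1·+1^1 = +1.
(a,b)_∞: sgn(68757)=+, sgn(1306383)=+, so +1.
(a,b)_19: α=2, u≡18; β=3, v≡18 (mod 19); (18|19)=-1, (18|19)=-1; sign (−1)^0·-1^3·-1^2 = -1.
(a,b)_11: α=-2, u≡6; β=-2, v≡4 (mod 11); (6|11)=-1, (4|11)=+1; sign (−1)^0·-1^-2·+1^-2 = +1.
(a,b)_7: α=4, u≡5; β=4, v≡4 (mod 7); (5|7)=-1, (4|7)=+1; sign (−1)^0·-1^4·+1^4 = +1.
(a,b)_41: α=1, u≡31; β=1, v≡15 (mod 41); (31|41)=+1, (15|41)=-1; sign (−1)^0·+1^1·-1^1 = -1.
Ram(68757, 1306383) = {3, 13, 19, 41}; no ℚ_3-point on the conic.

[3, 13, 19, 41]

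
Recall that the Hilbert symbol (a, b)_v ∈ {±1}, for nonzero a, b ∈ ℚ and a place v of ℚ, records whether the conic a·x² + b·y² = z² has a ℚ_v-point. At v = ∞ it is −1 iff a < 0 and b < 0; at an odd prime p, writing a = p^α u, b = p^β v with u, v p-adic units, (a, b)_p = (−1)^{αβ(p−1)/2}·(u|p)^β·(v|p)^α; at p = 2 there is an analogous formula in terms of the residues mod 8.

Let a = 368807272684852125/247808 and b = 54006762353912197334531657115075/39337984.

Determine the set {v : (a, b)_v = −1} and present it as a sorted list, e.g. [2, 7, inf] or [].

Mod squares: a ≡ 21930, b ≡ 1363. Check v ∈ {∞, 2, 3, 5, 7, 11, 17, 23, 29, 37, 43, 47}.
v=7: a=7^0·(≡5), b=7^-4·(≡6) mod 7; (5|7)=-1, (6|7)=-1; (−1)^{0·-4·3}·(-1)^-4·(-1)^0 = +1.
v=43: a=43^1·(≡7), b=43^2·(≡5) mod 43; (7|43)=-1, (5|43)=-1; (−1)^{1·2·21}·(-1)^2·(-1)^1 = -1.
v=3: a=3^1·(≡2), b=3^6·(≡1) mod 3; (2|3)=-1, (1|3)=+1; (−1)^{1·6·1}·(-1)^6·(+1)^1 = +1.
v=∞: 21930 > 0 and 1363 > 0  ⇒  (a,b)_∞ = +1.
v=17: a=17^1·(≡4), b=17^2·(≡3) mod 17; (4|17)=+1, (3|17)=-1; (−1)^{1·2·8}·(+1)^2·(-1)^1 = -1.
v=47: a=47^2·(≡14), b=47^5·(≡20) mod 47; (14|47)=+1, (20|47)=-1; (−1)^{2·5·23}·(+1)^5·(-1)^2 = +1.
v=37: a=37^2·(≡28), b=37^4·(≡18) mod 37; (28|37)=+1, (18|37)=-1; (−1)^{2·4·18}·(+1)^4·(-1)^2 = +1.
v=23: a=23^2·(≡10), b=23^2·(≡2) mod 23; (10|23)=-1, (2|23)=+1; (−1)^{2·2·11}·(-1)^2·(+1)^2 = +1.
v=11: a=11^-2·(≡7), b=11^0·(≡2) mod 11; (7|11)=-1, (2|11)=-1; (−1)^{-2·0·5}·(-1)^0·(-1)^-2 = +1.
v=29: a=29^2·(≡1), b=29^3·(≡26) mod 29; (1|29)=+1, (26|29)=-1; (−1)^{2·3·14}·(+1)^3·(-1)^2 = +1.
v=5: a=5^3·(≡4), b=5^2·(≡2) mod 5; (4|5)=+1, (2|5)=-1; (−1)^{3·2·2}·(+1)^2·(-1)^3 = -1.
v=2: v_2(a)=-11, v_2(b)=-14; units ≡ 5, 3 (mod 8); ε·ε+αω+βω = 0·1+-11·1+-14·1 ≡ 1  ⇒  (a,b)_2 = -1.
(21930, 1363 / ℚ) ramifies at {2, 5, 17, 43}: a division algebra.

[2, 5, 17, 43]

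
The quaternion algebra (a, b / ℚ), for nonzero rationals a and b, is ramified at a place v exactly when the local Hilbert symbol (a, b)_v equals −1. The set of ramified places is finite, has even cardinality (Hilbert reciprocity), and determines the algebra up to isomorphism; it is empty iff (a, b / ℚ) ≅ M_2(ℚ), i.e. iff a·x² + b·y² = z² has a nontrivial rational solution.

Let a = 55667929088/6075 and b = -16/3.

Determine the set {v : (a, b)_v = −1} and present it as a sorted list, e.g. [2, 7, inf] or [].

[3, 41]

Mod squares: a ≡ 141081, b ≡ -3. Check v ∈ {∞, 2, 3, 5, 17, 31, 37, 41}.
v=37: a=37^1·(≡32), b=37^0·(≡7) mod 37; (32|37)=-1, (7|37)=+1; (−1)^{1·0·18}·(-1)^0·(+1)^1 = +1.
v=17: a=17^2·(≡2), b=17^0·(≡6) mod 17; (2|17)=+1, (6|17)=-1; (−1)^{2·0·8}·(+1)^0·(-1)^2 = +1.
v=3: a=3^-5·(≡2), b=3^-1·(≡2) mod 3; (2|3)=-1, (2|3)=-1; (−1)^{-5·-1·1}·(-1)^-1·(-1)^-5 = -1.
v=41: a=41^1·(≡7), b=41^0·(≡22) mod 41; (7|41)=-1, (22|41)=-1; (−1)^{1·0·20}·(-1)^0·(-1)^1 = -1.
v=∞: 141081 > 0 and -3 < 0  ⇒  (a,b)_∞ = +1.
v=2: v_2(a)=12, v_2(b)=4; units ≡ 1, 5 (mod 8); ε·ε+αω+βω = 0·0+12·1+4·0 ≡ 0  ⇒  (a,b)_2 = +1.
v=31: a=31^1·(≡18), b=31^0·(≡5) mod 31; (18|31)=+1, (5|31)=+1; (−1)^{1·0·15}·(+1)^0·(+1)^1 = +1.
v=5: a=5^-2·(≡1), b=5^0·(≡3) mod 5; (1|5)=+1, (3|5)=-1; (−1)^{-2·0·2}·(+1)^0·(-1)^-2 = +1.
|Ram(141081, -3)| = 2, even; anisotropic at {3, 41}.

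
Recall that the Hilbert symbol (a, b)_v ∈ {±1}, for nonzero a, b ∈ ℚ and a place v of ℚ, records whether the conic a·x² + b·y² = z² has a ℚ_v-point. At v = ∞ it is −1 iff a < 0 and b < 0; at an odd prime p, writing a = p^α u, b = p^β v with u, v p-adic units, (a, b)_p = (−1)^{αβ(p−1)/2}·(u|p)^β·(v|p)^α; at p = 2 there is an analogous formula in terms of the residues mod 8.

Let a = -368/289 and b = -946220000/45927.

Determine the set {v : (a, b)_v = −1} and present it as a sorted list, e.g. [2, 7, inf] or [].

Mod squares: a ≡ -23, b ≡ -5474. Check v ∈ {∞, 2, 3, 5, 7, 11, 17, 23}.
v=11: a=11^0·(≡2), b=11^2·(≡5) mod 11; (2|11)=-1, (5|11)=+1; (−1)^{0·2·5}·(-1)^2·(+1)^0 = +1.
v=17: a=17^-2·(≡6), b=17^1·(≡4) mod 17; (6|17)=-1, (4|17)=+1; (−1)^{-2·1·8}·(-1)^1·(+1)^-2 = -1.
v=5: a=5^0·(≡3), b=5^4·(≡4) mod 5; (3|5)=-1, (4|5)=+1; (−1)^{0·4·2}·(-1)^4·(+1)^0 = +1.
v=23: a=23^1·(≡20), b=23^1·(≡21) mod 23; (20|23)=-1, (21|23)=-1; (−1)^{1·1·11}·(-1)^1·(-1)^1 = -1.
v=7: a=7^0·(≡5), b=7^-1·(≡1) mod 7; (5|7)=-1, (1|7)=+1; (−1)^{0·-1·3}·(-1)^-1·(+1)^0 = -1.
v=2: v_2(a)=4, v_2(b)=5; units ≡ 1, 7 (mod 8); ε·ε+αω+βω = 0·1+4·0+5·0 ≡ 0  ⇒  (a,b)_2 = +1.
v=3: a=3^0·(≡1), b=3^-8·(≡1) mod 3; (1|3)=+1, (1|3)=+1; (−1)^{0·-8·1}·(+1)^-8·(+1)^0 = +1.
v=∞: -23 < 0 and -5474 < 0  ⇒  (a,b)_∞ = -1.
Ram(-23, -5474) = {7, 17, 23, ∞}; no ℚ_7-point on the conic.

[7, 17, 23, inf]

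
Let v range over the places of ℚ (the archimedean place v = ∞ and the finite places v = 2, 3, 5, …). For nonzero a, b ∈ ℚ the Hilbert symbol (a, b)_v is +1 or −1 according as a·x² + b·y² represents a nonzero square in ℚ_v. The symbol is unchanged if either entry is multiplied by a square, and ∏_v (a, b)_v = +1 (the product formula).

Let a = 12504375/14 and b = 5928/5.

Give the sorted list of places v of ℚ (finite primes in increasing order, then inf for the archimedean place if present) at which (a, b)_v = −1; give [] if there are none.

[3, 5]

(a, b) ≡ (3458, 7410) mod (ℚ^×)²; places V = {2, 3, 5, 7, 13, 19, ∞}.
(a,b)_2: α=-1, β=3; u≡1, v≡1 (mod 8); ε(u)ε(v)=0·0, αω(v)=-1·0, βω(u)=3·0; sum ≡ 0  ⇒  +1.
(a,b)_3: α=4, u≡2; β=1, v≡1 (mod 3); (2|3)=-1, (1|3)=+1; sign (−1)^0·-1^1·+1^4 = -1.
(a,b)_19: α=1, u≡7; β=1, v≡13 (mod 19); (7|19)=+1, (13|19)=-1; sign (−1)^1·+1^1·-1^1 = +1.
(a,b)_∞: sgn(3458)=+, sgn(7410)=+, so +1.
(a,b)_13: α=1, u≡5; β=1, v≡8 (mod 13); (5|13)=-1, (8|13)=-1; sign (−1)^0·-1^1·-1^1 = +1.
(a,b)_5: α=4, u≡3; β=-1, v≡3 (mod 5); (3|5)=-1, (3|5)=-1; sign (−1)^0·-1^-1·-1^4 = -1.
(a,b)_7: α=-1, u≡1; β=0, v≡4 (mod 7); (1|7)=+1, (4|7)=+1; sign (−1)^0·+1^0·+1^-1 = +1.
|Ram(3458, 7410)| = 2, even; anisotropic at {3, 5}.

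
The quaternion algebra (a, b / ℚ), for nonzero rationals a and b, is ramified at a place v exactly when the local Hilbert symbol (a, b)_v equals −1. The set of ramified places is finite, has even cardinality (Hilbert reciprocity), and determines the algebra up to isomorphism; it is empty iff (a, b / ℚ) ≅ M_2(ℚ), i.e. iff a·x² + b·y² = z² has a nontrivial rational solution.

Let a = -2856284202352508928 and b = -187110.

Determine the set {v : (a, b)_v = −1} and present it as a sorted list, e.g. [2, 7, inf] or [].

[2, 5, 7, 11, 19, inf]

Mod squares: a ≡ -3458, b ≡ -2310. Check v ∈ {∞, 2, 3, 5, 7, 11, 13, 19}.
v=11: a=11^2·(≡10), b=11^1·(≡7) mod 11; (10|11)=-1, (7|11)=-1; (−1)^{2·1·5}·(-1)^1·(-1)^2 = -1.
v=5: a=5^0·(≡2), b=5^1·(≡3) mod 5; (2|5)=-1, (3|5)=-1; (−1)^{0·1·2}·(-1)^1·(-1)^0 = -1.
v=2: v_2(a)=19, v_2(b)=1; units ≡ 7, 5 (mod 8); ε·ε+αω+βω = 1·0+19·1+1·0 ≡ 1  ⇒  (a,b)_2 = -1.
v=13: a=13^1·(≡6), b=13^0·(≡12) mod 13; (6|13)=-1, (12|13)=+1; (−1)^{1·0·6}·(-1)^0·(+1)^1 = +1.
v=3: a=3^12·(≡1), b=3^5·(≡1) mod 3; (1|3)=+1, (1|3)=+1; (−1)^{12·5·1}·(+1)^5·(+1)^12 = +1.
v=7: a=7^3·(≡6), b=7^1·(≡3) mod 7; (6|7)=-1, (3|7)=-1; (−1)^{3·1·3}·(-1)^1·(-1)^3 = -1.
v=∞: -3458 < 0 and -2310 < 0  ⇒  (a,b)_∞ = -1.
v=19: a=19^1·(≡12), b=19^0·(≡2) mod 19; (12|19)=-1, (2|19)=-1; (−1)^{1·0·9}·(-1)^0·(-1)^1 = -1.
Ram(-3458, -2310) = {2, 5, 7, 11, 19, ∞}; no ℚ_2-point on the conic.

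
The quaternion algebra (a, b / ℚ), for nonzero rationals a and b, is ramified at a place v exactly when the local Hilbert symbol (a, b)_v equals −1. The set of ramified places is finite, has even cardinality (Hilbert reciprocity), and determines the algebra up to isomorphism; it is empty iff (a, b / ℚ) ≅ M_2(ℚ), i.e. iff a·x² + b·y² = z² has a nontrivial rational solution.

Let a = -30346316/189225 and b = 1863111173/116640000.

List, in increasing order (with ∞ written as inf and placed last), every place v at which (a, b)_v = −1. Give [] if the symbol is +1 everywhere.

Mod squares: a ≡ -371, b ≡ 53. Check v ∈ {∞, 2, 3, 5, 7, 11, 13, 29, 53}.
v=2: v_2(a)=2, v_2(b)=-8; units ≡ 5, 5 (mod 8); ε·ε+αω+βω = 0·0+2·1+-8·1 ≡ 0  ⇒  (a,b)_2 = +1.
v=3: a=3^-2·(≡1), b=3^-6·(≡2) mod 3; (1|3)=+1, (2|3)=-1; (−1)^{-2·-6·1}·(+1)^-6·(-1)^-2 = +1.
v=13: a=13^2·(≡7), b=13^0·(≡3) mod 13; (7|13)=-1, (3|13)=+1; (−1)^{2·0·6}·(-1)^0·(+1)^2 = +1.
v=11: a=11^2·(≡5), b=11^4·(≡4) mod 11; (5|11)=+1, (4|11)=+1; (−1)^{2·4·5}·(+1)^4·(+1)^2 = +1.
v=29: a=29^-2·(≡7), b=29^0·(≡4) mod 29; (7|29)=+1, (4|29)=+1; (−1)^{-2·0·14}·(+1)^0·(+1)^-2 = +1.
v=5: a=5^-2·(≡1), b=5^-4·(≡2) mod 5; (1|5)=+1, (2|5)=-1; (−1)^{-2·-4·2}·(+1)^-4·(-1)^-2 = +1.
v=53: a=53^1·(≡38), b=53^1·(≡25) mod 53; (38|53)=+1, (25|53)=+1; (−1)^{1·1·26}·(+1)^1·(+1)^1 = +1.
v=∞: -371 < 0 and 53 > 0  ⇒  (a,b)_∞ = +1.
v=7: a=7^1·(≡3), b=7^4·(≡2) mod 7; (3|7)=-1, (2|7)=+1; (−1)^{1·4·3}·(-1)^4·(+1)^1 = +1.
Ram(a, b) = ∅: the form -371·x² + 53·y² − z² is isotropic over every ℚ_v, so by Hasse–Minkowski it is isotropic over ℚ.

[]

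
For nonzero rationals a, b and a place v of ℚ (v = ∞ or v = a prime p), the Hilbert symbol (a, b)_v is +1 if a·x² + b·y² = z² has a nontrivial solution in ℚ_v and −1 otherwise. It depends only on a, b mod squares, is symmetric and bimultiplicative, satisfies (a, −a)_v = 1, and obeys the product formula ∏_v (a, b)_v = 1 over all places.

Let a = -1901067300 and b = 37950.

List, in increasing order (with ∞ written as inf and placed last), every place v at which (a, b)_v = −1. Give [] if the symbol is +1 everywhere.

(a, b) ≡ (-33, 1518) mod (ℚ^×)²; places V = {2, 3, 5, 11, 23, ∞}.
(a,b)_2: α=2, β=1; u≡7, v≡7 (mod 8); ε(u)ε(v)=1·1, αω(v)=2·0, βω(u)=1·0; sum ≡ 1  ⇒  -1.
(a,b)_5: α=2, u≡3; β=2, v≡3 (mod 5); (3|5)=-1, (3|5)=-1; sign (−1)^0·-1^2·-1^2 = +1.
(a,b)_3: α=3, u≡1; β=1, v≡2 (mod 3); (1|3)=+1, (2|3)=-1; sign (−1)^1·+1^1·-1^3 = +1.
(a,b)_∞: sgn(-33)=−, sgn(1518)=+, so +1.
(a,b)_23: α=2, u≡4; β=1, v≡17 (mod 23); (4|23)=+1, (17|23)=-1; sign (−1)^0·+1^1·-1^2 = +1.
(a,b)_11: α=3, u≡6; β=1, v≡7 (mod 11); (6|11)=-1, (7|11)=-1; sign (−1)^1·-1^1·-1^3 = -1.
Ram(-33, 1518) = {2, 11}; no ℚ_2-point on the conic.

[2, 11]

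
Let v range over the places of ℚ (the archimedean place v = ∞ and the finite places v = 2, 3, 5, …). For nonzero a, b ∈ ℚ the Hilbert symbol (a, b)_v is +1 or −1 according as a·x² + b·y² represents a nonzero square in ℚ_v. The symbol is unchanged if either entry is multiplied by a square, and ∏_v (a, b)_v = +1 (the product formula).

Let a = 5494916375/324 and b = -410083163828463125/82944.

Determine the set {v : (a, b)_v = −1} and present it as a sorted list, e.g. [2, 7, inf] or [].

Mod squares: a ≡ 608855, b ≡ -10754692949. Check v ∈ {∞, 2, 3, 5, 7, 11, 13, 17, 19, 29, 31, 37}.
v=17: a=17^1·(≡8), b=17^1·(≡7) mod 17; (8|17)=+1, (7|17)=-1; (−1)^{1·1·8}·(+1)^1·(-1)^1 = -1.
v=13: a=13^1·(≡12), b=13^3·(≡7) mod 13; (12|13)=+1, (7|13)=-1; (−1)^{1·3·6}·(+1)^3·(-1)^1 = -1.
v=19: a=19^3·(≡9), b=19^3·(≡13) mod 19; (9|19)=+1, (13|19)=-1; (−1)^{3·3·9}·(+1)^3·(-1)^3 = +1.
v=7: a=7^0·(≡2), b=7^1·(≡3) mod 7; (2|7)=+1, (3|7)=-1; (−1)^{0·1·3}·(+1)^1·(-1)^0 = +1.
v=31: a=31^0·(≡22), b=31^1·(≡4) mod 31; (22|31)=-1, (4|31)=+1; (−1)^{0·1·15}·(-1)^1·(+1)^0 = -1.
v=5: a=5^3·(≡4), b=5^4·(≡1) mod 5; (4|5)=+1, (1|5)=+1; (−1)^{3·4·2}·(+1)^4·(+1)^3 = +1.
v=2: v_2(a)=-2, v_2(b)=-10; units ≡ 7, 3 (mod 8); ε·ε+αω+βω = 1·1+-2·1+-10·0 ≡ 1  ⇒  (a,b)_2 = -1.
v=37: a=37^0·(≡19), b=37^1·(≡18) mod 37; (19|37)=-1, (18|37)=-1; (−1)^{0·1·18}·(-1)^1·(-1)^0 = -1.
v=3: a=3^-4·(≡2), b=3^-4·(≡1) mod 3; (2|3)=-1, (1|3)=+1; (−1)^{-4·-4·1}·(-1)^-4·(+1)^-4 = +1.
v=11: a=11^0·(≡5), b=11^1·(≡4) mod 11; (5|11)=+1, (4|11)=+1; (−1)^{0·1·5}·(+1)^1·(+1)^0 = +1.
v=29: a=29^1·(≡22), b=29^1·(≡26) mod 29; (22|29)=+1, (26|29)=-1; (−1)^{1·1·14}·(+1)^1·(-1)^1 = -1.
v=∞: 608855 > 0 and -10754692949 < 0  ⇒  (a,b)_∞ = +1.
(608855, -10754692949 / ℚ) ramifies at {2, 13, 17, 29, 31, 37}: a division algebra.

[2, 13, 17, 29, 31, 37]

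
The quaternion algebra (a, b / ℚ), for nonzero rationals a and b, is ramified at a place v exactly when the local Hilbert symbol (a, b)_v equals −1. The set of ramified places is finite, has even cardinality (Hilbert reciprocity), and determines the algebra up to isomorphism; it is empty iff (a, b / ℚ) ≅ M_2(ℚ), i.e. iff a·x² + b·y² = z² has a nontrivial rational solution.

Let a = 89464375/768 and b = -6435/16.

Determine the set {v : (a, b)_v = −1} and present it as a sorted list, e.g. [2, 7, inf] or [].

(a, b) ≡ (21, -715) mod (ℚ^×)²; places V = {2, 3, 5, 7, 11, 13, ∞}.
(a,b)_2: α=-8, β=-4; u≡5, v≡5 (mod 8); ε(u)ε(v)=0·0, αω(v)=-8·1, βω(u)=-4·1; sum ≡ 0  ⇒  +1.
(a,b)_∞: sgn(21)=+, sgn(-715)=−, so +1.
(a,b)_3: α=-1, u≡1; β=2, v≡2 (mod 3); (1|3)=+1, (2|3)=-1; sign (−1)^0·+1^2·-1^-1 = -1.
(a,b)_11: α=2, u≡6; β=1, v≡4 (mod 11); (6|11)=-1, (4|11)=+1; sign (−1)^0·-1^1·+1^2 = -1.
(a,b)_13: α=2, u≡2; β=1, v≡4 (mod 13); (2|13)=-1, (4|13)=+1; sign (−1)^0·-1^1·+1^2 = -1.
(a,b)_7: α=1, u≡5; β=0, v≡6 (mod 7); (5|7)=-1, (6|7)=-1; sign (−1)^0·-1^0·-1^1 = -1.
(a,b)_5: α=4, u≡1; β=1, v≡3 (mod 5); (1|5)=+1, (3|5)=-1; sign (−1)^0·+1^1·-1^4 = +1.
|Ram(21, -715)| = 4, even; anisotropic at {3, 7, 11, 13}.

[3, 7, 11, 13]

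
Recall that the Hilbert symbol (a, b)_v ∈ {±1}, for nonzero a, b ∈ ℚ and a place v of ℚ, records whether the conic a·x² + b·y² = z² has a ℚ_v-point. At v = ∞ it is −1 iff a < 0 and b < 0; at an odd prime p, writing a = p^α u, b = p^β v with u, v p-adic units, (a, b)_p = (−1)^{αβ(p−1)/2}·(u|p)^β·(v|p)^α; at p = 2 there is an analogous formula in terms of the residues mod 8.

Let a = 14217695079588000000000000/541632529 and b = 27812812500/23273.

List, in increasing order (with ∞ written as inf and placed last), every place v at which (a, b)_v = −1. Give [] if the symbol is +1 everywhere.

[5, 7, 11, 17]

Mod squares: a ≡ 2233, b ≡ 840565. Check v ∈ {∞, 2, 3, 5, 7, 11, 13, 17, 29, 31, 37}.
v=29: a=29^1·(≡3), b=29^1·(≡11) mod 29; (3|29)=-1, (11|29)=-1; (−1)^{1·1·14}·(-1)^1·(-1)^1 = +1.
v=2: v_2(a)=14, v_2(b)=2; units ≡ 1, 5 (mod 8); ε·ε+αω+βω = 0·0+14·1+2·0 ≡ 0  ⇒  (a,b)_2 = +1.
v=37: a=37^-4·(≡5), b=37^-2·(≡9) mod 37; (5|37)=-1, (9|37)=+1; (−1)^{-4·-2·18}·(-1)^-2·(+1)^-4 = +1.
v=∞: 2233 > 0 and 840565 > 0  ⇒  (a,b)_∞ = +1.
v=5: a=5^12·(≡2), b=5^7·(≡3) mod 5; (2|5)=-1, (3|5)=-1; (−1)^{12·7·2}·(-1)^7·(-1)^12 = -1.
v=17: a=17^-2·(≡11), b=17^-1·(≡4) mod 17; (11|17)=-1, (4|17)=+1; (−1)^{-2·-1·8}·(-1)^-1·(+1)^-2 = -1.
v=11: a=11^3·(≡9), b=11^1·(≡9) mod 11; (9|11)=+1, (9|11)=+1; (−1)^{3·1·5}·(+1)^1·(+1)^3 = -1.
v=13: a=13^2·(≡3), b=13^0·(≡6) mod 13; (3|13)=+1, (6|13)=-1; (−1)^{2·0·6}·(+1)^0·(-1)^2 = +1.
v=31: a=31^2·(≡2), b=31^1·(≡30) mod 31; (2|31)=+1, (30|31)=-1; (−1)^{2·1·15}·(+1)^1·(-1)^2 = +1.
v=7: a=7^1·(≡1), b=7^0·(≡5) mod 7; (1|7)=+1, (5|7)=-1; (−1)^{1·0·3}·(+1)^0·(-1)^1 = -1.
v=3: a=3^4·(≡1), b=3^2·(≡1) mod 3; (1|3)=+1, (1|3)=+1; (−1)^{4·2·1}·(+1)^2·(+1)^4 = +1.
|Ram(2233, 840565)| = 4, even; anisotropic at {5, 7, 11, 17}.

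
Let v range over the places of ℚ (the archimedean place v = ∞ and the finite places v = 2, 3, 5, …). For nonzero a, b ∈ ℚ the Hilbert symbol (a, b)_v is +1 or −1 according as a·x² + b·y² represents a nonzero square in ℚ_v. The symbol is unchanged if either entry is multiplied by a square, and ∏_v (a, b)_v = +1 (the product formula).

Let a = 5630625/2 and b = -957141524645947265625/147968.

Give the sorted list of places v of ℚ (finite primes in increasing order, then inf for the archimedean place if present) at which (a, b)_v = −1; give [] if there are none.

Mod squares: a ≡ 2002, b ≡ -4290. Check v ∈ {∞, 2, 3, 5, 7, 11, 13, 17, 29}.
v=5: a=5^4·(≡2), b=5^11·(≡2) mod 5; (2|5)=-1, (2|5)=-1; (−1)^{4·11·2}·(-1)^11·(-1)^4 = -1.
v=29: a=29^0·(≡7), b=29^2·(≡21) mod 29; (7|29)=+1, (21|29)=-1; (−1)^{0·2·14}·(+1)^2·(-1)^0 = +1.
v=11: a=11^1·(≡6), b=11^1·(≡10) mod 11; (6|11)=-1, (10|11)=-1; (−1)^{1·1·5}·(-1)^1·(-1)^1 = -1.
v=7: a=7^1·(≡6), b=7^2·(≡1) mod 7; (6|7)=-1, (1|7)=+1; (−1)^{1·2·3}·(-1)^2·(+1)^1 = +1.
v=2: v_2(a)=-1, v_2(b)=-9; units ≡ 1, 7 (mod 8); ε·ε+αω+βω = 0·1+-1·0+-9·0 ≡ 0  ⇒  (a,b)_2 = +1.
v=3: a=3^2·(≡1), b=3^9·(≡1) mod 3; (1|3)=+1, (1|3)=+1; (−1)^{2·9·1}·(+1)^9·(+1)^2 = +1.
v=13: a=13^1·(≡2), b=13^3·(≡5) mod 13; (2|13)=-1, (5|13)=-1; (−1)^{1·3·6}·(-1)^3·(-1)^1 = +1.
v=∞: 2002 > 0 and -4290 < 0  ⇒  (a,b)_∞ = +1.
v=17: a=17^0·(≡2), b=17^-2·(≡12) mod 17; (2|17)=+1, (12|17)=-1; (−1)^{0·-2·8}·(+1)^-2·(-1)^0 = +1.
|Ram(2002, -4290)| = 2, even; anisotropic at {5, 11}.

[5, 11]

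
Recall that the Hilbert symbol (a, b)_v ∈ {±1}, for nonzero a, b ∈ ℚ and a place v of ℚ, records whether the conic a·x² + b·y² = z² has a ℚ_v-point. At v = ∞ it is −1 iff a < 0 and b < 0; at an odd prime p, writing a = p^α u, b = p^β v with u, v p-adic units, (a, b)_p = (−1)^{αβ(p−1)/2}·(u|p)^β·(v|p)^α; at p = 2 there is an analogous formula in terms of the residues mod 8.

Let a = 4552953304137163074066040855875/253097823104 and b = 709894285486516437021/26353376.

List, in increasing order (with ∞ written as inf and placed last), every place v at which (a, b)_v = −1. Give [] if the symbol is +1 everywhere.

Mod squares: a ≡ 9699690, b ≡ 104006. Check v ∈ {∞, 2, 3, 5, 7, 11, 13, 17, 19, 23, 59}.
v=2: v_2(a)=-7, v_2(b)=-5; units ≡ 5, 3 (mod 8); ε·ε+αω+βω = 0·1+-7·1+-5·1 ≡ 0  ⇒  (a,b)_2 = +1.
v=11: a=11^5·(≡6), b=11^2·(≡9) mod 11; (6|11)=-1, (9|11)=+1; (−1)^{5·2·5}·(-1)^2·(+1)^5 = +1.
v=23: a=23^4·(≡14), b=23^3·(≡22) mod 23; (14|23)=-1, (22|23)=-1; (−1)^{4·3·11}·(-1)^3·(-1)^4 = -1.
v=7: a=7^-11·(≡5), b=7^-7·(≡2) mod 7; (5|7)=-1, (2|7)=+1; (−1)^{-11·-7·3}·(-1)^-7·(+1)^-11 = +1.
v=17: a=17^1·(≡4), b=17^1·(≡4) mod 17; (4|17)=+1, (4|17)=+1; (−1)^{1·1·8}·(+1)^1·(+1)^1 = +1.
v=5: a=5^3·(≡3), b=5^0·(≡1) mod 5; (3|5)=-1, (1|5)=+1; (−1)^{3·0·2}·(-1)^0·(+1)^3 = +1.
v=3: a=3^3·(≡1), b=3^6·(≡2) mod 3; (1|3)=+1, (2|3)=-1; (−1)^{3·6·1}·(+1)^6·(-1)^3 = -1.
v=19: a=19^1·(≡13), b=19^1·(≡3) mod 19; (13|19)=-1, (3|19)=-1; (−1)^{1·1·9}·(-1)^1·(-1)^1 = -1.
v=13: a=13^3·(≡7), b=13^2·(≡2) mod 13; (7|13)=-1, (2|13)=-1; (−1)^{3·2·6}·(-1)^2·(-1)^3 = -1.
v=∞: 9699690 > 0 and 104006 > 0  ⇒  (a,b)_∞ = +1.
v=59: a=59^6·(≡50), b=59^4·(≡22) mod 59; (50|59)=-1, (22|59)=+1; (−1)^{6·4·29}·(-1)^4·(+1)^6 = +1.
(9699690, 104006 / ℚ) ramifies at {3, 13, 19, 23}: a division algebra.

[3, 13, 19, 23]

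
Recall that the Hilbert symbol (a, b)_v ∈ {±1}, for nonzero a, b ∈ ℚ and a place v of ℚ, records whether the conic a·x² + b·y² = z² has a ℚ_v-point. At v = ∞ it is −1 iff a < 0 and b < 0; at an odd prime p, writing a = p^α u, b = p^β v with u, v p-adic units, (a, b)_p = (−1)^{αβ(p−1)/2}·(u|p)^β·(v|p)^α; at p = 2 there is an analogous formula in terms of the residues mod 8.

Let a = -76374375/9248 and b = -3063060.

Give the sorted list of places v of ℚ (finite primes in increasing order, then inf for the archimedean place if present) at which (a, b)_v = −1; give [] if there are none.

(a, b) ≡ (-462, -85085) mod (ℚ^×)²; places V = {2, 3, 5, 7, 11, 13, 17, 23, ∞}.
(a,b)_13: α=0, u≡8; β=1, v≡5 (mod 13); (8|13)=-1, (5|13)=-1; sign (−1)^0·-1^1·-1^0 = -1.
(a,b)_7: α=1, u≡2; β=1, v≡4 (mod 7); (2|7)=+1, (4|7)=+1; sign (−1)^1·+1^1·+1^1 = -1.
(a,b)_∞: sgn(-462)=−, sgn(-85085)=−, so -1.
(a,b)_17: α=-2, u≡11; β=1, v≡3 (mod 17); (11|17)=-1, (3|17)=-1; sign (−1)^0·-1^1·-1^-2 = -1.
(a,b)_5: α=4, u≡2; β=1, v≡3 (mod 5); (2|5)=-1, (3|5)=-1; sign (−1)^0·-1^1·-1^4 = -1.
(a,b)_11: α=1, u≡8; β=1, v≡5 (mod 11); (8|11)=-1, (5|11)=+1; sign (−1)^1·-1^1·+1^1 = +1.
(a,b)_3: α=1, u≡2; β=2, v≡1 (mod 3); (2|3)=-1, (1|3)=+1; sign (−1)^0·-1^2·+1^1 = +1.
(a,b)_2: α=-5, β=2; u≡1, v≡3 (mod 8); ε(u)ε(v)=0·1, αω(v)=-5·1, βω(u)=2·0; sum ≡ 1  ⇒  -1.
(a,b)_23: α=2, u≡21; β=0, v≡11 (mod 23); (21|23)=-1, (11|23)=-1; sign (−1)^0·-1^0·-1^2 = +1.
Ram(-462, -85085) = {2, 5, 7, 13, 17, ∞}; no ℚ_2-point on the conic.

[2, 5, 7, 13, 17, inf]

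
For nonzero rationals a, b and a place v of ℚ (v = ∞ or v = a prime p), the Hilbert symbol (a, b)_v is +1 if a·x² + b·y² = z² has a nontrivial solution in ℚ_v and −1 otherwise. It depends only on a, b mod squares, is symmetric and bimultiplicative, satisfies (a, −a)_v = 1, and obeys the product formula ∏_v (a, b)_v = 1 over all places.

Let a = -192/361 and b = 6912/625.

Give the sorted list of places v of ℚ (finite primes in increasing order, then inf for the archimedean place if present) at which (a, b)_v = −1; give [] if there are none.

[]

Mod squares: a ≡ -3, b ≡ 3. Check v ∈ {∞, 2, 3, 5, 19}.
v=5: a=5^0·(≡3), b=5^-4·(≡2) mod 5; (3|5)=-1, (2|5)=-1; (−1)^{0·-4·2}·(-1)^-4·(-1)^0 = +1.
v=∞: -3 < 0 and 3 > 0  ⇒  (a,b)_∞ = +1.
v=3: a=3^1·(≡2), b=3^3·(≡1) mod 3; (2|3)=-1, (1|3)=+1; (−1)^{1·3·1}·(-1)^3·(+1)^1 = +1.
v=19: a=19^-2·(≡17), b=19^0·(≡2) mod 19; (17|19)=+1, (2|19)=-1; (−1)^{-2·0·9}·(+1)^0·(-1)^-2 = +1.
v=2: v_2(a)=6, v_2(b)=8; units ≡ 5, 3 (mod 8); ε·ε+αω+βω = 0·1+6·1+8·1 ≡ 0  ⇒  (a,b)_2 = +1.
Ram(a, b) = ∅: the form -3·x² + 3·y² − z² is isotropic over every ℚ_v, so by Hasse–Minkowski it is isotropic over ℚ.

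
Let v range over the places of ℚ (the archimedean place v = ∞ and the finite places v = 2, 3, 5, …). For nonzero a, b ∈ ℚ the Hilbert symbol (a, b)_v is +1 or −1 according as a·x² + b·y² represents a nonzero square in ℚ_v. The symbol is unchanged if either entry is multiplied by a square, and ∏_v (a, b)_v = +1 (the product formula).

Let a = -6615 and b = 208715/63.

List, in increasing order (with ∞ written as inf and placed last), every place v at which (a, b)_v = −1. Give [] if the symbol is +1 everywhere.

[3, 5, 7, 13]

(a, b) ≡ (-15, 8645) mod (ℚ^×)²; places V = {2, 3, 5, 7, 13, 19, ∞}.
(a,b)_5: α=1, u≡2; β=1, v≡1 (mod 5); (2|5)=-1, (1|5)=+1; sign (−1)^0·-1^1·+1^1 = -1.
(a,b)_13: α=0, u≡2; β=3, v≡11 (mod 13); (2|13)=-1, (11|13)=-1; sign (−1)^0·-1^3·-1^0 = -1.
(a,b)_19: α=0, u≡16; β=1, v≡10 (mod 19); (16|19)=+1, (10|19)=-1; sign (−1)^0·+1^1·-1^0 = +1.
(a,b)_∞: sgn(-15)=−, sgn(8645)=+, so +1.
(a,b)_3: α=3, u≡1; β=-2, v≡2 (mod 3); (1|3)=+1, (2|3)=-1; sign (−1)^0·+1^-2·-1^3 = -1.
(a,b)_7: α=2, u≡5; β=-1, v≡5 (mod 7); (5|7)=-1, (5|7)=-1; sign (−1)^0·-1^-1·-1^2 = -1.
(a,b)_2: α=0, β=0; u≡1, v≡5 (mod 8); ε(u)ε(v)=0·0, αω(v)=0·1, βω(u)=0·0; sum ≡ 0  ⇒  +1.
Ram(-15, 8645) = {3, 5, 7, 13}; no ℚ_3-point on the conic.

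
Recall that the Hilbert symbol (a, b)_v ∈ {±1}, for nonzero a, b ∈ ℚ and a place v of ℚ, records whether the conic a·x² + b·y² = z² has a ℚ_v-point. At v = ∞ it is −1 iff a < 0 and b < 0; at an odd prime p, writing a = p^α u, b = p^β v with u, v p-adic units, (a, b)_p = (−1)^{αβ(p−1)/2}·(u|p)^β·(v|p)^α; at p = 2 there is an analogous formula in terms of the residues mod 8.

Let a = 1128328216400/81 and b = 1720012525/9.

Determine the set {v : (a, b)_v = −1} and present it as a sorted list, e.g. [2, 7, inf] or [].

[31, 41]

(a, b) ≡ (1678061, 68800501) mod (ℚ^×)²; places V = {2, 3, 5, 7, 11, 19, 31, 37, 41, ∞}.
(a,b)_19: α=1, u≡5; β=1, v≡14 (mod 19); (5|19)=+1, (14|19)=-1; sign (−1)^1·+1^1·-1^1 = +1.
(a,b)_5: α=2, u≡1; β=2, v≡4 (mod 5); (1|5)=+1, (4|5)=+1; sign (−1)^0·+1^2·+1^2 = +1.
(a,b)_3: α=-4, u≡2; β=-2, v≡1 (mod 3); (2|3)=-1, (1|3)=+1; sign (−1)^0·-1^-2·+1^-4 = +1.
(a,b)_∞: sgn(1678061)=+, sgn(68800501)=+, so +1.
(a,b)_41: α=2, u≡7; β=1, v≡27 (mod 41); (7|41)=-1, (27|41)=-1; sign (−1)^0·-1^1·-1^2 = -1.
(a,b)_7: α=1, u≡2; β=1, v≡5 (mod 7); (2|7)=+1, (5|7)=-1; sign (−1)^1·+1^1·-1^1 = +1.
(a,b)_2: α=4, β=0; u≡5, v≡5 (mod 8); ε(u)ε(v)=0·0, αω(v)=4·1, βω(u)=0·1; sum ≡ 0  ⇒  +1.
(a,b)_37: α=1, u≡33; β=1, v≡11 (mod 37); (33|37)=+1, (11|37)=+1; sign (−1)^0·+1^1·+1^1 = +1.
(a,b)_31: α=1, u≡1; β=1, v≡8 (mod 31); (1|31)=+1, (8|31)=+1; sign (−1)^1·+1^1·+1^1 = -1.
(a,b)_11: α=1, u≡5; β=1, v≡8 (mod 11); (5|11)=+1, (8|11)=-1; sign (−1)^1·+1^1·-1^1 = +1.
Ram(1678061, 68800501) = {31, 41}; no ℚ_31-point on the conic.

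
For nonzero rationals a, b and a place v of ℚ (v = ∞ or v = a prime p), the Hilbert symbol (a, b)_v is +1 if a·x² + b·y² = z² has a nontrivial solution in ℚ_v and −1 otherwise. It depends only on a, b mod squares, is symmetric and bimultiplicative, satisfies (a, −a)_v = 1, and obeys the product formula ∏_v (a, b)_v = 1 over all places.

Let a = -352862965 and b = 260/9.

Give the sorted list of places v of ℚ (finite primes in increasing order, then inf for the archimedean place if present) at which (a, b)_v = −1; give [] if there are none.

[17, 19]

(a, b) ≡ (-146965, 65) mod (ℚ^×)²; places V = {2, 3, 5, 7, 13, 17, 19, ∞}.
(a,b)_7: α=5, u≡5; β=0, v≡4 (mod 7); (5|7)=-1, (4|7)=+1; sign (−1)^0·-1^0·+1^5 = +1.
(a,b)_∞: sgn(-146965)=−, sgn(65)=+, so +1.
(a,b)_13: α=1, u≡6; β=1, v≡8 (mod 13); (6|13)=-1, (8|13)=-1; sign (−1)^0·-1^1·-1^1 = +1.
(a,b)_17: α=1, u≡15; β=0, v≡10 (mod 17); (15|17)=+1, (10|17)=-1; sign (−1)^0·+1^0·-1^1 = -1.
(a,b)_3: α=0, u≡2; β=-2, v≡2 (mod 3); (2|3)=-1, (2|3)=-1; sign (−1)^0·-1^-2·-1^0 = +1.
(a,b)_2: α=0, β=2; u≡3, v≡1 (mod 8); ε(u)ε(v)=1·0, αω(v)=0·0, βω(u)=2·1; sum ≡ 0  ⇒  +1.
(a,b)_5: α=1, u≡2; β=1, v≡3 (mod 5); (2|5)=-1, (3|5)=-1; sign (−1)^0·-1^1·-1^1 = +1.
(a,b)_19: α=1, u≡5; β=0, v≡12 (mod 19); (5|19)=+1, (12|19)=-1; sign (−1)^0·+1^0·-1^1 = -1.
(-146965, 65 / ℚ) ramifies at {17, 19}: a division algebra.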